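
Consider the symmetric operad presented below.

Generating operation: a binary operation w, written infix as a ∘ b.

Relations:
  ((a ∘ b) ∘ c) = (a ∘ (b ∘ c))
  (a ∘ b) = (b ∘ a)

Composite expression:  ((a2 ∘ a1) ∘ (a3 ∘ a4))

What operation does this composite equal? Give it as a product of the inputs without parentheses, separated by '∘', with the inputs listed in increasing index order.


a1 ∘ a2 ∘ a3 ∘ a4


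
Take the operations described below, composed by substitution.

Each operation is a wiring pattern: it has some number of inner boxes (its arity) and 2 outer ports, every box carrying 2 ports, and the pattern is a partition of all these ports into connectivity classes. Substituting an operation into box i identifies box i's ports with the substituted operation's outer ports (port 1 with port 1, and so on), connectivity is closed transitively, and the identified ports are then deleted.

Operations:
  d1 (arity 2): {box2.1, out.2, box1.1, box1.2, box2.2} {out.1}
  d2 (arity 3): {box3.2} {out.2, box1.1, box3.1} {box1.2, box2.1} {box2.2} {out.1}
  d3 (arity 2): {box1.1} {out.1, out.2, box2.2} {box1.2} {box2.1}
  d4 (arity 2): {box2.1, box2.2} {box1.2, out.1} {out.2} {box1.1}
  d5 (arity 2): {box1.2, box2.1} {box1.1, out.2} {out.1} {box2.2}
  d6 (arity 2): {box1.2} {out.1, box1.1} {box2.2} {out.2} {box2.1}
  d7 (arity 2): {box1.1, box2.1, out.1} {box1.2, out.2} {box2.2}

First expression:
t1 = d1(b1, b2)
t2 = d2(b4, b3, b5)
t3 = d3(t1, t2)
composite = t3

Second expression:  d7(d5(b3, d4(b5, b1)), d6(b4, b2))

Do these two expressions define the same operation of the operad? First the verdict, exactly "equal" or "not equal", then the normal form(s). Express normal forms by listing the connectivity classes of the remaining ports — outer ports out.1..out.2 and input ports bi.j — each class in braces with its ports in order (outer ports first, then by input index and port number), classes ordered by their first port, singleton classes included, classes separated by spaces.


not equal; the first gives {out.1, out.2, b4.1, b5.1} {b1.1, b1.2, b2.1, b2.2} {b3.1, b4.2} {b3.2} {b5.2} and the second {out.1, b4.1} {out.2, b3.1} {b1.1, b1.2} {b2.1} {b2.2} {b3.2, b5.2} {b4.2} {b5.1}

Reducing the first expression gives {out.1, out.2, b4.1, b5.1} {b1.1, b1.2, b2.1, b2.2} {b3.1, b4.2} {b3.2} {b5.2}
Reducing the second expression gives {out.1, b4.1} {out.2, b3.1} {b1.1, b1.2} {b2.1} {b2.2} {b3.2, b5.2} {b4.2} {b5.1}
They disagree, so not equal.


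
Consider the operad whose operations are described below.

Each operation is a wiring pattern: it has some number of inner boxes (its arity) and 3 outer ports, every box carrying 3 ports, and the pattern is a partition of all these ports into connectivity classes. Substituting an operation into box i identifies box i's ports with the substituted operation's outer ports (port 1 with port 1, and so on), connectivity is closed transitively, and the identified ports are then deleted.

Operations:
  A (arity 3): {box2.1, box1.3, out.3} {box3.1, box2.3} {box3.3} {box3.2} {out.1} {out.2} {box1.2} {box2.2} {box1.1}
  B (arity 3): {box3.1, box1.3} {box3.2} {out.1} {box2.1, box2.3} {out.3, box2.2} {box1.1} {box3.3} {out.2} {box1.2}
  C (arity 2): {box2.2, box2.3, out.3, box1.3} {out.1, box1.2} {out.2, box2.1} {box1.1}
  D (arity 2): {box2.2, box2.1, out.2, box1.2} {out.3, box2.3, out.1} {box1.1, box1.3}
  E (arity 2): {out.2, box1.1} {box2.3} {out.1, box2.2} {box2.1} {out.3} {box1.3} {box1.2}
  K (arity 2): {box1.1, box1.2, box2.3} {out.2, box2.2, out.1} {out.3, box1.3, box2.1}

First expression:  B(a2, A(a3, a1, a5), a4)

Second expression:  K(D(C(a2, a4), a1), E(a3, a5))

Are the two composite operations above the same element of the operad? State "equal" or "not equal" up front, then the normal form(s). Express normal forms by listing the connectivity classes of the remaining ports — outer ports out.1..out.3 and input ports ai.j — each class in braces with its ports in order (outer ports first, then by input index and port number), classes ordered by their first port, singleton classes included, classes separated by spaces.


not equal — first {out.1} {out.2} {out.3} {a1.1, a3.3} {a1.2} {a1.3, a5.1} {a2.1} {a2.2} {a2.3, a4.1} {a3.1} {a3.2} {a4.2} {a4.3} {a5.2} {a5.3}, second {out.1, out.2, a3.1} {out.3, a1.1, a1.2, a1.3, a4.1, a5.2} {a2.1} {a2.2, a2.3, a4.2, a4.3} {a3.2} {a3.3} {a5.1} {a5.3}

The first expression reduces to {out.1} {out.2} {out.3} {a1.1, a3.3} {a1.2} {a1.3, a5.1} {a2.1} {a2.2} {a2.3, a4.1} {a3.1} {a3.2} {a4.2} {a4.3} {a5.2} {a5.3}
The second expression reduces to {out.1, out.2, a3.1} {out.3, a1.1, a1.2, a1.3, a4.1, a5.2} {a2.1} {a2.2, a2.3, a4.2, a4.3} {a3.2} {a3.3} {a5.1} {a5.3}
The normal forms differ: not equal.


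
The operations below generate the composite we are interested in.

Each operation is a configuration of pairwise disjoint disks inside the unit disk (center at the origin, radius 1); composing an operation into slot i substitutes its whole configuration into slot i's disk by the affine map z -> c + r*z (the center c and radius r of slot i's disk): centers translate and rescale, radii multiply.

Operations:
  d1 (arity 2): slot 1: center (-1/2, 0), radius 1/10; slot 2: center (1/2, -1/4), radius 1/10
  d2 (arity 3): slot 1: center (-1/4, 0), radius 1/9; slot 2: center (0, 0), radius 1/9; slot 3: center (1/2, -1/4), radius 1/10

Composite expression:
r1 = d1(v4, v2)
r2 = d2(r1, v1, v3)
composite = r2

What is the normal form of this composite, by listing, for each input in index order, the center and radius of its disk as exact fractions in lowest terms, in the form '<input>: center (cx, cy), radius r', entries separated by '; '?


v1: center (0, 0), radius 1/9; v2: center (-7/36, -1/36), radius 1/90; v3: center (1/2, -1/4), radius 1/10; v4: center (-11/36, 0), radius 1/90


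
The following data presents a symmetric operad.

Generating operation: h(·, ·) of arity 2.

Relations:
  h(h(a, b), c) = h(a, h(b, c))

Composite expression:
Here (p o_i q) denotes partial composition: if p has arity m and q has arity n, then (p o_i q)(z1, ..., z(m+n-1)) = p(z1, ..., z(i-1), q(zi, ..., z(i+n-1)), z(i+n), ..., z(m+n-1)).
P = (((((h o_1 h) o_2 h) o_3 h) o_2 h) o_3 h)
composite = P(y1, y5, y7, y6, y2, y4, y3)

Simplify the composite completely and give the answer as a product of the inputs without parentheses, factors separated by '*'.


Associativity of h dissolves the nesting; only the y-input order survives.
h(y7, y6) unparenthesizes to y7 * y6
h(y5, h(y7, y6)) unparenthesizes to y5 * y7 * y6
h(y2, y4) unparenthesizes to y2 * y4
h(h(y5, h(y7, y6)), h(y2, y4)) unparenthesizes to y5 * y7 * y6 * y2 * y4
h(y1, h(h(y5, h(y7, y6)), h(y2, y4))) unparenthesizes to y1 * y5 * y7 * y6 * y2 * y4
h(h(y1, h(h(y5, h(y7, y6)), h(y2, y4))), y3) unparenthesizes to y1 * y5 * y7 * y6 * y2 * y4 * y3

y1 * y5 * y7 * y6 * y2 * y4 * y3


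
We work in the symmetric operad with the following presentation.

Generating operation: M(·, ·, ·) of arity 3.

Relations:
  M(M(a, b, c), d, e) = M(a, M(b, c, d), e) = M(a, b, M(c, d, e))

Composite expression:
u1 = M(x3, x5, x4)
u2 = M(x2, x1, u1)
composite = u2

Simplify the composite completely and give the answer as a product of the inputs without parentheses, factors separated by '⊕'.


x2 ⊕ x1 ⊕ x3 ⊕ x5 ⊕ x4


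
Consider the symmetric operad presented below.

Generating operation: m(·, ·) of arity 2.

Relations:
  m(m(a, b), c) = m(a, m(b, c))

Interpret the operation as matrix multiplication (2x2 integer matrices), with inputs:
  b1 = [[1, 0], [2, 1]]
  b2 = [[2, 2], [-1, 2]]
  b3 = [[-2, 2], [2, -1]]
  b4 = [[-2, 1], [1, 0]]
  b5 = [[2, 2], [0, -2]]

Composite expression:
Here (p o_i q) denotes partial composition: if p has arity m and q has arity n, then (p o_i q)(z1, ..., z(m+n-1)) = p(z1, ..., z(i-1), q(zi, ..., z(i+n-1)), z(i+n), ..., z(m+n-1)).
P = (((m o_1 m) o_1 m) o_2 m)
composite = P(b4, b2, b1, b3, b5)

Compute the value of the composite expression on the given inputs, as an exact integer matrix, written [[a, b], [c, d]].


m(b2, b1) = [[6, 2], [3, 2]]
m(b4, m(b2, b1)) = [[-9, -2], [6, 2]]
m(m(b4, m(b2, b1)), b3) = [[14, -16], [-8, 10]]
m(m(m(b4, m(b2, b1)), b3), b5) = [[28, 60], [-16, -36]]

[[28, 60], [-16, -36]]


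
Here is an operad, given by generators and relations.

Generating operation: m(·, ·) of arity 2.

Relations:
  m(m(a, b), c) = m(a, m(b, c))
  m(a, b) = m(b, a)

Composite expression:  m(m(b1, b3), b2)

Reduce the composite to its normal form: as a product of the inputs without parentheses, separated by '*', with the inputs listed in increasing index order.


b1 * b2 * b3

Reordering under m is free, so list the b-inputs canonically.
m(b1, b3) flattens to b1 * b3
m(m(b1, b3), b2) flattens to b1 * b3 * b2
the factors in increasing index order: b1 * b2 * b3


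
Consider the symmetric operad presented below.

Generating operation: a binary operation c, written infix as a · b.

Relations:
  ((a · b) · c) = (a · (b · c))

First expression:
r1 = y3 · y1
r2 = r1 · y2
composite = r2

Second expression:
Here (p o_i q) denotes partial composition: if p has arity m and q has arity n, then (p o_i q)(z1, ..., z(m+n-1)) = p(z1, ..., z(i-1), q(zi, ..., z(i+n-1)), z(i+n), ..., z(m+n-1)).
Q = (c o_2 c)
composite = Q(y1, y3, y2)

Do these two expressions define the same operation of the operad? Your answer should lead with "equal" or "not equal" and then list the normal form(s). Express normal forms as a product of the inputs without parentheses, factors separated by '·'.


Normal form of the first expression: y3 · y1 · y2
Normal form of the second expression: y1 · y3 · y2
They disagree, so not equal.

not equal — first y3 · y1 · y2, second y1 · y3 · y2


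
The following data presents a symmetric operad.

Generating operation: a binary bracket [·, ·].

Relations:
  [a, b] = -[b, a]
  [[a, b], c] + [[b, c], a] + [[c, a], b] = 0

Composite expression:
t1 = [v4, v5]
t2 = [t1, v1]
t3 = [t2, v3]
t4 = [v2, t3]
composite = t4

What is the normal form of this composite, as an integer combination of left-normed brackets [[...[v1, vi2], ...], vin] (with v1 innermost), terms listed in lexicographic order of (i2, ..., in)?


[[[[v1, v4], v5], v3], v2] - [[[[v1, v5], v4], v3], v2]

Skip Jacobi rewriting: expand, keep v1-initial words, read off terms.
Composite bracket: [v2, [[[v4, v5], v1], v3]]
The bracket unfolds into 16 signed words via [a, b] = ab - ba (2^4 = 16).
The v1-initial words carry the normal form:
  word v1v4v5v3v2 has sign +1, contributing +[[[[v1, v4], v5], v3], v2]
  word v1v5v4v3v2 has sign -1, contributing -[[[[v1, v5], v4], v3], v2]


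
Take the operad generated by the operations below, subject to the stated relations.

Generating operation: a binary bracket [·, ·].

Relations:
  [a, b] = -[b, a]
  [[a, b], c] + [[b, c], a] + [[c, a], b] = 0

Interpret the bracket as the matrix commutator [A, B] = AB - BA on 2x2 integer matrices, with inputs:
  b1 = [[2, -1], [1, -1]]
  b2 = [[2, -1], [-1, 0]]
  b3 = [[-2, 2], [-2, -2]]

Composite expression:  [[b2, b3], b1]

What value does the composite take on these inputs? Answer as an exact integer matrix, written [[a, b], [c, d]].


[b2, b3] = [[4, 4], [4, -4]]
[[b2, b3], b1] = [[8, -20], [4, -8]]

[[8, -20], [4, -8]]


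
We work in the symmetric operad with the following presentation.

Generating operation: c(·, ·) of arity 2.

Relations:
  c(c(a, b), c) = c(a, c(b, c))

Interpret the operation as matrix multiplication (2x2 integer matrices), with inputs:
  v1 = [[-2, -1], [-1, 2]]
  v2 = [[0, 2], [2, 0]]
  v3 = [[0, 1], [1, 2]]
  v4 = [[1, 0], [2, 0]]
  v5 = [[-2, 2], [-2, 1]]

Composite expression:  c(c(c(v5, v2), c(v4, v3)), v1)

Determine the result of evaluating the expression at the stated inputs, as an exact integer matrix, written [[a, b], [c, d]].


[[4, -8], [6, -12]]

c(v5, v2) = [[4, -4], [2, -4]]
c(v4, v3) = [[0, 1], [0, 2]]
c(c(v5, v2), c(v4, v3)) = [[0, -4], [0, -6]]
c(c(c(v5, v2), c(v4, v3)), v1) = [[4, -8], [6, -12]]


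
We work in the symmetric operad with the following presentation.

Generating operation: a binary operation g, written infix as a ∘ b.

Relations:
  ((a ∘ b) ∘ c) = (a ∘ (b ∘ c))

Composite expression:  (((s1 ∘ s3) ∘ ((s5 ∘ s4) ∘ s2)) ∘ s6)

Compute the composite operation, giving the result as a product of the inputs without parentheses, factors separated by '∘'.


s1 ∘ s3 ∘ s5 ∘ s4 ∘ s2 ∘ s6

Every regrouping of g is equal, so read the s-inputs in written order.
(s1 ∘ s3) spells out as s1 ∘ s3
(s5 ∘ s4) spells out as s5 ∘ s4
((s5 ∘ s4) ∘ s2) spells out as s5 ∘ s4 ∘ s2
((s1 ∘ s3) ∘ ((s5 ∘ s4) ∘ s2)) spells out as s1 ∘ s3 ∘ s5 ∘ s4 ∘ s2
(((s1 ∘ s3) ∘ ((s5 ∘ s4) ∘ s2)) ∘ s6) spells out as s1 ∘ s3 ∘ s5 ∘ s4 ∘ s2 ∘ s6


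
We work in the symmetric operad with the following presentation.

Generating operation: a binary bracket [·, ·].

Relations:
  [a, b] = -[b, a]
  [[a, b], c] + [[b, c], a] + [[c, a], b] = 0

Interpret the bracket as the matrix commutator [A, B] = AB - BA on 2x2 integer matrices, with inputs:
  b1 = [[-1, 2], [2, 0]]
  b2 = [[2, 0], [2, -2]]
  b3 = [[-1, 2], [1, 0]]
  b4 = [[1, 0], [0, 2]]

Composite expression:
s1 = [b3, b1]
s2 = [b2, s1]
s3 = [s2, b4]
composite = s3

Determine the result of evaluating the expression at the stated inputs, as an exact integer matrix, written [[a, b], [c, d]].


[b3, b1] = [[2, 0], [1, -2]]
[b2, [b3, b1]] = [[0, 0], [4, 0]]
[[b2, [b3, b1]], b4] = [[0, 0], [-4, 0]]

[[0, 0], [-4, 0]]


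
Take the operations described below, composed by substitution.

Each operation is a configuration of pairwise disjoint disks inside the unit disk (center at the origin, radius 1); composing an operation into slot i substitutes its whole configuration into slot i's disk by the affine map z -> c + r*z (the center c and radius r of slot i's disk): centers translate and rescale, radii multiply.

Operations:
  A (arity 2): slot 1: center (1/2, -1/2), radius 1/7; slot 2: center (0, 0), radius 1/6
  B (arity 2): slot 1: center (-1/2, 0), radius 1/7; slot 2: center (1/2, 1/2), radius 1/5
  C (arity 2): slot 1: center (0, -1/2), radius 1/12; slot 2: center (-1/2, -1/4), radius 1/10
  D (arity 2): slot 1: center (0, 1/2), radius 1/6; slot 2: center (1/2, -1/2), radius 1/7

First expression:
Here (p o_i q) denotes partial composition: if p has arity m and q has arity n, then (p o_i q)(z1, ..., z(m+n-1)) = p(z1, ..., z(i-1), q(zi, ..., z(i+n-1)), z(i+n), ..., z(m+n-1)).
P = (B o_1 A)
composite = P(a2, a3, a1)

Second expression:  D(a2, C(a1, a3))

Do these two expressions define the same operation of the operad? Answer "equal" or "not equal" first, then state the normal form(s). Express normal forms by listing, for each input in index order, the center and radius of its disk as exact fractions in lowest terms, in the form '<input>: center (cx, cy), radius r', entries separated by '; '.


Normal form of the first expression: a1: center (1/2, 1/2), radius 1/5; a2: center (-3/7, -1/14), radius 1/49; a3: center (-1/2, 0), radius 1/42
Normal form of the second expression: a1: center (1/2, -4/7), radius 1/84; a2: center (0, 1/2), radius 1/6; a3: center (3/7, -15/28), radius 1/70
Distinct normal forms: not equal.

not equal — first a1: center (1/2, 1/2), radius 1/5; a2: center (-3/7, -1/14), radius 1/49; a3: center (-1/2, 0), radius 1/42, second a1: center (1/2, -4/7), radius 1/84; a2: center (0, 1/2), radius 1/6; a3: center (3/7, -15/28), radius 1/70


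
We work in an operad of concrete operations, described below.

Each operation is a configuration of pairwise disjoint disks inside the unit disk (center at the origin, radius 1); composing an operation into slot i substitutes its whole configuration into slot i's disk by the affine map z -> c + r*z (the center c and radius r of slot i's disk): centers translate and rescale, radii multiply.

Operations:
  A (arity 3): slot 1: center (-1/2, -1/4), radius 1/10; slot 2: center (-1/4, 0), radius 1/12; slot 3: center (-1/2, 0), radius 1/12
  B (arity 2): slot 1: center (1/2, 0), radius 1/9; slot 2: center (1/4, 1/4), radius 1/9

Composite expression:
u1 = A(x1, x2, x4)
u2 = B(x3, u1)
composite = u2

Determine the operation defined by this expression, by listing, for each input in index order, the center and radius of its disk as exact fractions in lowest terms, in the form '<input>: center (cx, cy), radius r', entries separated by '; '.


x1: center (7/36, 2/9), radius 1/90; x2: center (2/9, 1/4), radius 1/108; x3: center (1/2, 0), radius 1/9; x4: center (7/36, 1/4), radius 1/108

Nesting under B composes maps z -> c + r*z down each x-path.
x3 passes through 1 substitution, ending at center (1/2, 0), radius 1/9
x1 passes through 2 substitutions, ending at center (7/36, 2/9), radius 1/90
x2 passes through 2 substitutions, ending at center (2/9, 1/4), radius 1/108
x4 passes through 2 substitutions, ending at center (7/36, 1/4), radius 1/108


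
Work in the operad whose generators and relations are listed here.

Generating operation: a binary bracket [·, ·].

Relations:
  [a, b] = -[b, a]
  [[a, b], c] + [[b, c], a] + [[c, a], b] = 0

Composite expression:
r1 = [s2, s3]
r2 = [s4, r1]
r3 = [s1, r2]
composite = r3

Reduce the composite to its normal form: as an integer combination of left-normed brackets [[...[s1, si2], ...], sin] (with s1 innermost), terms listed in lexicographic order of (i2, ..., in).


Antisymmetry and Jacobi reduce to s1-anchored left-normed brackets.
Composite bracket: [s1, [s4, [s2, s3]]]
Expanding via [a, b] = ab - ba: 8 signed words (2^3 = 8).
The s1-initial words carry the normal form:
  the word s1s2s3s4 carries sign -1 and contributes -[[[s1, s2], s3], s4]
  the word s1s3s2s4 carries sign +1 and contributes +[[[s1, s3], s2], s4]
  the word s1s4s2s3 carries sign +1 and contributes +[[[s1, s4], s2], s3]
  the word s1s4s3s2 carries sign -1 and contributes -[[[s1, s4], s3], s2]

-[[[s1, s2], s3], s4] + [[[s1, s3], s2], s4] + [[[s1, s4], s2], s3] - [[[s1, s4], s3], s2]


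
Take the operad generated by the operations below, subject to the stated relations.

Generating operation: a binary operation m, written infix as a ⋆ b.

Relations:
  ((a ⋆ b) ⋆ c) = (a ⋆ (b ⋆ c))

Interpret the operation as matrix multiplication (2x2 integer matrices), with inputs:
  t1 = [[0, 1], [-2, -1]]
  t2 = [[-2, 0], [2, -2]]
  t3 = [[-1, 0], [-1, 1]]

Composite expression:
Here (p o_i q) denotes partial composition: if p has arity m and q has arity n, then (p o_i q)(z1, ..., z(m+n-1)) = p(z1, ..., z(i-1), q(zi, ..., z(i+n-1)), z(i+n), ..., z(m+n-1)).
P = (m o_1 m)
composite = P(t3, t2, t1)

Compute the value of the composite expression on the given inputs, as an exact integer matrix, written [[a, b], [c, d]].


[[0, 2], [4, 6]]

(t3 ⋆ t2) = [[2, 0], [4, -2]]
((t3 ⋆ t2) ⋆ t1) = [[0, 2], [4, 6]]


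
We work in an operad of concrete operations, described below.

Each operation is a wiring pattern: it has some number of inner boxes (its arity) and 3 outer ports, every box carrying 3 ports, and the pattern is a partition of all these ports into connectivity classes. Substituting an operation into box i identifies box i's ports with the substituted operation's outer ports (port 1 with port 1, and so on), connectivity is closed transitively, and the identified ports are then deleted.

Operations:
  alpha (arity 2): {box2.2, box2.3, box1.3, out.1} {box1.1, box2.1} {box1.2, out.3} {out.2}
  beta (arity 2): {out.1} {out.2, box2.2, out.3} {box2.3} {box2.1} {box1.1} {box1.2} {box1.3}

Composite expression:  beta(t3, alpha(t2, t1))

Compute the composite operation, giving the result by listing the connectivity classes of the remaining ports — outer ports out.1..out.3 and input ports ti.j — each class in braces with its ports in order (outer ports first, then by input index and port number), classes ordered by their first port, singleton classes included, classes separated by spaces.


{out.1} {out.2, out.3} {t1.1, t2.1} {t1.2, t1.3, t2.3} {t2.2} {t3.1} {t3.2} {t3.3}

Connectivity passes through glued beta-boundaries; trace each wire chain.
composing alpha on (t2, t1), with out.j its own outer ports: {out.1, t1.2, t1.3, t2.3} {out.2} {out.3, t2.2} {t1.1, t2.1}
composing beta on (t3, t2, t1), with out.j its own outer ports: {out.1} {out.2, out.3} {t1.1, t2.1} {t1.2, t1.3, t2.3} {t2.2} {t3.1} {t3.2} {t3.3}


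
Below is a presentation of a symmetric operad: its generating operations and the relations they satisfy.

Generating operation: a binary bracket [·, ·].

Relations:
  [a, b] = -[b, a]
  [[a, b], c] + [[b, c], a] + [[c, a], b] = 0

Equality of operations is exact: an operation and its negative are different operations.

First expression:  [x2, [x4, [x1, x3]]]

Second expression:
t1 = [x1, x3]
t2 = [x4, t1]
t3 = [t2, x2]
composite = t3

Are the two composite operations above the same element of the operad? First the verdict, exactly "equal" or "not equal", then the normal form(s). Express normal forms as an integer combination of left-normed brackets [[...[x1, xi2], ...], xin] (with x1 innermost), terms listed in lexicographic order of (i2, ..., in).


not equal — first [[[x1, x3], x4], x2], second -[[[x1, x3], x4], x2]

Reducing the first expression gives [[[x1, x3], x4], x2]
Reducing the second expression gives -[[[x1, x3], x4], x2]
No match — not equal.


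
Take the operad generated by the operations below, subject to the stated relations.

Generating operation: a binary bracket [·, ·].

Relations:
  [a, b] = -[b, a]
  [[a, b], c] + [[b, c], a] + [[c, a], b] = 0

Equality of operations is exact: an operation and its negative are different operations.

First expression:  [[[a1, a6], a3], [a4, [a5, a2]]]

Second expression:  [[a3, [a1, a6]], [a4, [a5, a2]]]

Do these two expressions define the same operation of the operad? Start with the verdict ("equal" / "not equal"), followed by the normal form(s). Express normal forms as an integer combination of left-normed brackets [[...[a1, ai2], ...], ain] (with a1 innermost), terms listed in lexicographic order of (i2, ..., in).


not equal — first [[[[[a1, a6], a3], a2], a5], a4] - [[[[[a1, a6], a3], a4], a2], a5] + [[[[[a1, a6], a3], a4], a5], a2] - [[[[[a1, a6], a3], a5], a2], a4], second -[[[[[a1, a6], a3], a2], a5], a4] + [[[[[a1, a6], a3], a4], a2], a5] - [[[[[a1, a6], a3], a4], a5], a2] + [[[[[a1, a6], a3], a5], a2], a4]

The first expression, normalized: [[[[[a1, a6], a3], a2], a5], a4] - [[[[[a1, a6], a3], a4], a2], a5] + [[[[[a1, a6], a3], a4], a5], a2] - [[[[[a1, a6], a3], a5], a2], a4]
The second expression, normalized: -[[[[[a1, a6], a3], a2], a5], a4] + [[[[[a1, a6], a3], a4], a2], a5] - [[[[[a1, a6], a3], a4], a5], a2] + [[[[[a1, a6], a3], a5], a2], a4]
No match — not equal.


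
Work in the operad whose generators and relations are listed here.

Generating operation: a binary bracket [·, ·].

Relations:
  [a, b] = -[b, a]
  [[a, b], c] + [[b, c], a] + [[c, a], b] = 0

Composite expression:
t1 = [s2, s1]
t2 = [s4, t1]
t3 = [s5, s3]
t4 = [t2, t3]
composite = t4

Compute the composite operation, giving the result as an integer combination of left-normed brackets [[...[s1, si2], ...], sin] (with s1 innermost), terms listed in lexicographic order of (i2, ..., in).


A multilinear Lie element is pinned by s1-initial words (s1 innermost).
Composite bracket: [[s4, [s2, s1]], [s5, s3]]
Applying ab - ba throughout gives 16 signed words (2^4 = 16).
Only words starting with s1 matter:
  the word s1s2s4s3s5 carries sign -1 and contributes -[[[[s1, s2], s4], s3], s5]
  the word s1s2s4s5s3 carries sign +1 and contributes +[[[[s1, s2], s4], s5], s3]

-[[[[s1, s2], s4], s3], s5] + [[[[s1, s2], s4], s5], s3]


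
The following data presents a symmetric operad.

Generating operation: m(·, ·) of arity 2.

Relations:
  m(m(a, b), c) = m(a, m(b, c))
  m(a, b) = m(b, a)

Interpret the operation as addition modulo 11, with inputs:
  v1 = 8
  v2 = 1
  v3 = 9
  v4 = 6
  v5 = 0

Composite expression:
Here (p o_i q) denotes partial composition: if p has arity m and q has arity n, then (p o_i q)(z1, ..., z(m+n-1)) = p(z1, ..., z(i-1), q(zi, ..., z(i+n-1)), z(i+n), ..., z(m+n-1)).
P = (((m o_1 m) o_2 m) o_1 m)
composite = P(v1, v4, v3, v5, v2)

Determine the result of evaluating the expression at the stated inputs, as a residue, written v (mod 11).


2 (mod 11)

m(v1, v4) = 3
m(v3, v5) = 9
m(m(v1, v4), m(v3, v5)) = 1
m(m(m(v1, v4), m(v3, v5)), v2) = 2


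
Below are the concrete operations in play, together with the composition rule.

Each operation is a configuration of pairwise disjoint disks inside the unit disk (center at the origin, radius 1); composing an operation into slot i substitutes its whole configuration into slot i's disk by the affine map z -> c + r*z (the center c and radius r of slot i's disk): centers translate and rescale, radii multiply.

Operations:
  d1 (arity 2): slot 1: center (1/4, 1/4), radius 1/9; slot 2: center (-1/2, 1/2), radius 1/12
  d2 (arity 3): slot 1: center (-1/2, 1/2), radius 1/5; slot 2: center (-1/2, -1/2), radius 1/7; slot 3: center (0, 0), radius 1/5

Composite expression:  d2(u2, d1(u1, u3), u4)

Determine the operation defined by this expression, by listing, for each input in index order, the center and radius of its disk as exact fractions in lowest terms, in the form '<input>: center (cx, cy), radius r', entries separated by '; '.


u1: center (-13/28, -13/28), radius 1/63; u2: center (-1/2, 1/2), radius 1/5; u3: center (-4/7, -3/7), radius 1/84; u4: center (0, 0), radius 1/5

Follow each u-input down from d2: c' goes to c + r*c', radius to r*r'.
for u2, the 1-step affine chain lands on center (-1/2, 1/2), radius 1/5
for u1, the 2-step affine chain lands on center (-13/28, -13/28), radius 1/63
for u3, the 2-step affine chain lands on center (-4/7, -3/7), radius 1/84
for u4, the 1-step affine chain lands on center (0, 0), radius 1/5


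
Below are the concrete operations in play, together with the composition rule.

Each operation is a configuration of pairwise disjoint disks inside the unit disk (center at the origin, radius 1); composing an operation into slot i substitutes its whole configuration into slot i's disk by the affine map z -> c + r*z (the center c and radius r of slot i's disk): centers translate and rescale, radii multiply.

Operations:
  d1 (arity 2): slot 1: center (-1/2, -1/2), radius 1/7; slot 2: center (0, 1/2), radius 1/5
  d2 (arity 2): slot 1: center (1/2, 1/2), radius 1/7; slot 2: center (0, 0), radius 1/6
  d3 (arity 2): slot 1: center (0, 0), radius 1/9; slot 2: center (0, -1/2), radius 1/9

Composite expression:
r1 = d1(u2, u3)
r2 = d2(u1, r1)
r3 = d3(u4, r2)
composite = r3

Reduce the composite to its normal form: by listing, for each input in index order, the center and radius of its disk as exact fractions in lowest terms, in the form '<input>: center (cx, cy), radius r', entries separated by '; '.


u1: center (1/18, -4/9), radius 1/63; u2: center (-1/108, -55/108), radius 1/378; u3: center (0, -53/108), radius 1/270; u4: center (0, 0), radius 1/9

Below d3, radii multiply path by path; the u-disk centers shift.
input u4: applying the 1 nested substitution gives center (0, 0), radius 1/9
input u1: applying the 2 nested substitutions gives center (1/18, -4/9), radius 1/63
input u2: applying the 3 nested substitutions gives center (-1/108, -55/108), radius 1/378
input u3: applying the 3 nested substitutions gives center (0, -53/108), radius 1/270


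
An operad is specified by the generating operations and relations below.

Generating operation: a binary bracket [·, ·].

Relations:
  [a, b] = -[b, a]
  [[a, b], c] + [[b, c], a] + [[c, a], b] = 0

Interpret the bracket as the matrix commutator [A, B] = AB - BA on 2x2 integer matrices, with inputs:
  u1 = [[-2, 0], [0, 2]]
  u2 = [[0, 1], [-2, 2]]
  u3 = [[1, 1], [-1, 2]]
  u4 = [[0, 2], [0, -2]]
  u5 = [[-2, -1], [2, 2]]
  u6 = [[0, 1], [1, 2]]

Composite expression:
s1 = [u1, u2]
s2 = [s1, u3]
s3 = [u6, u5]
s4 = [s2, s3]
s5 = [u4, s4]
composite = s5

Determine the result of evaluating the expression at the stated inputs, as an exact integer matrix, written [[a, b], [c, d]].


[u1, u2] = [[0, -4], [-8, 0]]
[[u1, u2], u3] = [[12, -4], [8, -12]]
[u6, u5] = [[3, 6], [0, -3]]
[[[u1, u2], u3], [u6, u5]] = [[-48, 168], [48, 48]]
[u4, [[[u1, u2], u3], [u6, u5]]] = [[96, 528], [-96, -96]]

[[96, 528], [-96, -96]]


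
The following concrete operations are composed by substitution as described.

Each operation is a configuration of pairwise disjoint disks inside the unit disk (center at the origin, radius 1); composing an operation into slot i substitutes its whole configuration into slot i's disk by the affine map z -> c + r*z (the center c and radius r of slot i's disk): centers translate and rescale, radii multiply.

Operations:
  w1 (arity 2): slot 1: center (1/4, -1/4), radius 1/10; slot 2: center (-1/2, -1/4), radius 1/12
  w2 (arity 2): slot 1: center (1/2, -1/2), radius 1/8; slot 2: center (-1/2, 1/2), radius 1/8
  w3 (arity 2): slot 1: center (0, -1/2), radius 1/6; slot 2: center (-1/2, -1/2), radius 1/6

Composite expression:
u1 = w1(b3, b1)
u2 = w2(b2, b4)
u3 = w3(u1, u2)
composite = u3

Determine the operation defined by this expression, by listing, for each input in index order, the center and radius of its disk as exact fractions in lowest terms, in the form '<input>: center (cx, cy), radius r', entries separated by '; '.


b1: center (-1/12, -13/24), radius 1/72; b2: center (-5/12, -7/12), radius 1/48; b3: center (1/24, -13/24), radius 1/60; b4: center (-7/12, -5/12), radius 1/48

Below w3, radii multiply path by path; the b-disk centers shift.
for b3, the 2-step affine chain lands on center (1/24, -13/24), radius 1/60
for b1, the 2-step affine chain lands on center (-1/12, -13/24), radius 1/72
for b2, the 2-step affine chain lands on center (-5/12, -7/12), radius 1/48
for b4, the 2-step affine chain lands on center (-7/12, -5/12), radius 1/48


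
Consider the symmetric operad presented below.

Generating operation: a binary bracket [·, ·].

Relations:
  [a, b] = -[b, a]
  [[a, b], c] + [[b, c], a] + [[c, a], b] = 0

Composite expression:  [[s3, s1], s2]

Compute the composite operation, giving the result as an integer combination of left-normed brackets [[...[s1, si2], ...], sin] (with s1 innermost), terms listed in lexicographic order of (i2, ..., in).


-[[s1, s3], s2]

In the tensor algebra, words opening s1 carry the s1-anchored form.
Composite bracket: [[s3, s1], s2]
The bracket unfolds into 4 signed words via [a, b] = ab - ba (2^2 = 4).
Only words starting with s1 matter:
  the word s1s3s2 carries sign -1 and contributes -[[s1, s3], s2]


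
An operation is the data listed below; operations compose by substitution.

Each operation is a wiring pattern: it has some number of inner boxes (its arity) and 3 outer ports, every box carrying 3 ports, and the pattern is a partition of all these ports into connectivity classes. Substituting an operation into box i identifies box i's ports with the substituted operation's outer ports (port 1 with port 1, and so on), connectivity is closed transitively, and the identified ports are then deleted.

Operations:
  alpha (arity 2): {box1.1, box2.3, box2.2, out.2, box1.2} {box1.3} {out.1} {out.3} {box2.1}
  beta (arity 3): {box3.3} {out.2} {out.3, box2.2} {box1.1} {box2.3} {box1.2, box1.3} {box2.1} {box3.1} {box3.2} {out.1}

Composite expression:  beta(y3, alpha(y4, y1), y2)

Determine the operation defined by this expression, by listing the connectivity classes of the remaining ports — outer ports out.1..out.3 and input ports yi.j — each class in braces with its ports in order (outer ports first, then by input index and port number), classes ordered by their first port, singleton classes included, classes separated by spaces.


Substituting into beta glues patterns; closure does the rest.
the subtree at alpha composes to {out.1} {out.2, y1.2, y1.3, y4.1, y4.2} {out.3} {y1.1} {y4.3} on (y4, y1); out.j = own outer ports
the subtree at beta composes to {out.1} {out.2} {out.3, y1.2, y1.3, y4.1, y4.2} {y1.1} {y2.1} {y2.2} {y2.3} {y3.1} {y3.2, y3.3} {y4.3} on (y3, y4, y1, y2); out.j = own outer ports

{out.1} {out.2} {out.3, y1.2, y1.3, y4.1, y4.2} {y1.1} {y2.1} {y2.2} {y2.3} {y3.1} {y3.2, y3.3} {y4.3}


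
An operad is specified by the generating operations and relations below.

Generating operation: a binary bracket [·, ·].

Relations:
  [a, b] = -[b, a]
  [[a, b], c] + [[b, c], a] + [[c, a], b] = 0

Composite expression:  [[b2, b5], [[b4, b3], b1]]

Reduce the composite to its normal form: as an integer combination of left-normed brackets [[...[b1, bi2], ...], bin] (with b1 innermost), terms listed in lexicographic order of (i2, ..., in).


-[[[[b1, b3], b4], b2], b5] + [[[[b1, b3], b4], b5], b2] + [[[[b1, b4], b3], b2], b5] - [[[[b1, b4], b3], b5], b2]

Skip Jacobi rewriting: expand, keep b1-initial words, read off terms.
Composite bracket: [[b2, b5], [[b4, b3], b1]]
Each bracket splits as ab - ba, giving 16 signed words (2^4 = 16).
Words beginning with b1 determine it all:
  b1b3b4b2b5 (sign -1) contributes -[[[[b1, b3], b4], b2], b5]
  b1b3b4b5b2 (sign +1) contributes +[[[[b1, b3], b4], b5], b2]
  b1b4b3b2b5 (sign +1) contributes +[[[[b1, b4], b3], b2], b5]
  b1b4b3b5b2 (sign -1) contributes -[[[[b1, b4], b3], b5], b2]


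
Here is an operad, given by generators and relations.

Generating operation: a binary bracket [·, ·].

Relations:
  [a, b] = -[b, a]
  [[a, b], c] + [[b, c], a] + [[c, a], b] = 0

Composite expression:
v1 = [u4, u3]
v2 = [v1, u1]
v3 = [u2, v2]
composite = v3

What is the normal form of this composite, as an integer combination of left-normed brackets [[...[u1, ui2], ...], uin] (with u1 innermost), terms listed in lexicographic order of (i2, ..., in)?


-[[[u1, u3], u4], u2] + [[[u1, u4], u3], u2]

Expand each bracket as ab - ba; the u1-initial words give the coefficients.
Composite bracket: [u2, [[u4, u3], u1]]
Applying ab - ba throughout gives 8 signed words (2^3 = 8).
The u1-initial words carry the normal form:
  word u1u3u4u2 has sign -1, contributing -[[[u1, u3], u4], u2]
  word u1u4u3u2 has sign +1, contributing +[[[u1, u4], u3], u2]


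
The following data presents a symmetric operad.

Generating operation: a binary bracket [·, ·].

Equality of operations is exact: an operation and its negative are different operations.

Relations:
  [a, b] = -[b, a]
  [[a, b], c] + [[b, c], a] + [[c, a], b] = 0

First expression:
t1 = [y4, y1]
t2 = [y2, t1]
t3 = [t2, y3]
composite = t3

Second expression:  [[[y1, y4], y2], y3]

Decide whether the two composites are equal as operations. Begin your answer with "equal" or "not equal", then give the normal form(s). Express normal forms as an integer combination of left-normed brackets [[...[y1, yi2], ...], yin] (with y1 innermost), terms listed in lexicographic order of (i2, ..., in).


The first expression reduces to [[[y1, y4], y2], y3]
The second expression reduces to [[[y1, y4], y2], y3]
Same normal form: equal.

equal; the common form is [[[y1, y4], y2], y3]


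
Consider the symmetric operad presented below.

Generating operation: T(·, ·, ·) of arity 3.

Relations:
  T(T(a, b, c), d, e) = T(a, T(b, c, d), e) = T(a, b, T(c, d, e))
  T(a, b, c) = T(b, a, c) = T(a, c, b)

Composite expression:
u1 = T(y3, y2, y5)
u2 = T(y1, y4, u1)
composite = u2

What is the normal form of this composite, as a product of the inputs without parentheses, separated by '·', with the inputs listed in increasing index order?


y1 · y2 · y3 · y4 · y5

With T associative and commutative, the y-input set is all that matters.
T(y3, y2, y5) unparenthesizes to y3 · y2 · y5
T(y1, y4, T(y3, y2, y5)) unparenthesizes to y1 · y4 · y3 · y2 · y5
putting the inputs in ascending order: y1 · y2 · y3 · y4 · y5


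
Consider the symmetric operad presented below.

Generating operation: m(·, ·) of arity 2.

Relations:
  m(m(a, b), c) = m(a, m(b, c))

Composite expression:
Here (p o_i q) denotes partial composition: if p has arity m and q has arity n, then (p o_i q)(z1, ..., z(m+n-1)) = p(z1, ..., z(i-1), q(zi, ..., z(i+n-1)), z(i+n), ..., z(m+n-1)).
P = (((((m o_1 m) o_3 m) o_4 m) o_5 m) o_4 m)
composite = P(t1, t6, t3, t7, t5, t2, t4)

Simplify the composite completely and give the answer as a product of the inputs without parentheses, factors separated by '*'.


The m-tree's shape is irrelevant; the t-reading-order decides.
m(t1, t6) reduces to t1 * t6
m(t7, t5) reduces to t7 * t5
m(t2, t4) reduces to t2 * t4
m(m(t7, t5), m(t2, t4)) reduces to t7 * t5 * t2 * t4
m(t3, m(m(t7, t5), m(t2, t4))) reduces to t3 * t7 * t5 * t2 * t4
m(m(t1, t6), m(t3, m(m(t7, t5), m(t2, t4)))) reduces to t1 * t6 * t3 * t7 * t5 * t2 * t4

t1 * t6 * t3 * t7 * t5 * t2 * t4


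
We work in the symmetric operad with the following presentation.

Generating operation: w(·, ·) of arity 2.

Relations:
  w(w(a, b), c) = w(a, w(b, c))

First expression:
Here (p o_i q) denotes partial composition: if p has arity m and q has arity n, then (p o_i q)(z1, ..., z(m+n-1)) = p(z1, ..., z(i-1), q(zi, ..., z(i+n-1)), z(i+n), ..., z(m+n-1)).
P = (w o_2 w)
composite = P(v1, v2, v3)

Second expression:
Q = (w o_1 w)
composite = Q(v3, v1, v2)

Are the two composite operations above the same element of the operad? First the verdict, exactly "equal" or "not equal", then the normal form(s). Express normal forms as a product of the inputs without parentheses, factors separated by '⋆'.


The first expression, normalized: v1 ⋆ v2 ⋆ v3
The second expression, normalized: v3 ⋆ v1 ⋆ v2
The forms do not match — not equal.

not equal; the first gives v1 ⋆ v2 ⋆ v3 and the second v3 ⋆ v1 ⋆ v2


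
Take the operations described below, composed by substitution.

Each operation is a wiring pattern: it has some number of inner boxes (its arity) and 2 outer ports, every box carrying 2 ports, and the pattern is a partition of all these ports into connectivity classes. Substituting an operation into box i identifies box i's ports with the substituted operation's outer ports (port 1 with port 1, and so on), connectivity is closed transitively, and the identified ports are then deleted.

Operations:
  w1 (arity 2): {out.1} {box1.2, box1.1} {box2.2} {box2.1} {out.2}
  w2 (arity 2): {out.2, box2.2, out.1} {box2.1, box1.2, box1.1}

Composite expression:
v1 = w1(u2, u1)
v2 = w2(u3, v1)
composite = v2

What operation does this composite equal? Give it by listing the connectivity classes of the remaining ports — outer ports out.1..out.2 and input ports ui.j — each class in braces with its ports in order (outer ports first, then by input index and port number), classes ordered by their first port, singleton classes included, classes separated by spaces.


Treat the ports identified at w2 as solder joints: merge, then drop.
w1 over (u2, u1) gives {out.1} {out.2} {u1.1} {u1.2} {u2.1, u2.2}, out.j being that stage's outer ports
w2 over (u3, u2, u1) gives {out.1, out.2} {u1.1} {u1.2} {u2.1, u2.2} {u3.1, u3.2}, out.j being that stage's outer ports

{out.1, out.2} {u1.1} {u1.2} {u2.1, u2.2} {u3.1, u3.2}


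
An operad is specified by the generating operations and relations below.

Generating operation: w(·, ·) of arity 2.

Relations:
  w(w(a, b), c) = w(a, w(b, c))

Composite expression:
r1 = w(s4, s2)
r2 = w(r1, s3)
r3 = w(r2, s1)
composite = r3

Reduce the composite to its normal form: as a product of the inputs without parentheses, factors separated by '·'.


Under associativity of w, the answer is the s's in reading order.
w(s4, s2) linearizes to s4 · s2
w(w(s4, s2), s3) linearizes to s4 · s2 · s3
w(w(w(s4, s2), s3), s1) linearizes to s4 · s2 · s3 · s1

s4 · s2 · s3 · s1


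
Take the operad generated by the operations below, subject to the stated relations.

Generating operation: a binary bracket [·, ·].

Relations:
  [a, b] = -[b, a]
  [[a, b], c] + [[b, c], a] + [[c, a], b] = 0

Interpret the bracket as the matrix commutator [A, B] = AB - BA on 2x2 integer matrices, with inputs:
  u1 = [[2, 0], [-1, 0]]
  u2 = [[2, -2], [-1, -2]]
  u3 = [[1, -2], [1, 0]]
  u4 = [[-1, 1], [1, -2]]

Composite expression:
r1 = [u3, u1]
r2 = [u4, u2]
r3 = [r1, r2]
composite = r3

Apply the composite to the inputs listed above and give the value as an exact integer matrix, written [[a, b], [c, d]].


[u3, u1] = [[2, 4], [3, -2]]
[u4, u2] = [[1, -6], [5, -1]]
[[u3, u1], [u4, u2]] = [[38, -32], [-14, -38]]

[[38, -32], [-14, -38]]
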